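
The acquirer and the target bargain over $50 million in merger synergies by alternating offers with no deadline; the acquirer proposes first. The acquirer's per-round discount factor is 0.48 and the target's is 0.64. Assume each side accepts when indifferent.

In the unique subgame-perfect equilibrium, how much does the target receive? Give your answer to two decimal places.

When the acquirer proposes, the target accepts any offer worth at least 0.64 times what the target would get by proposing next round; and vice versa.
This gives x = 50 − 0.64y and y = 50 − 0.48x, where x and y are each side's share when it proposes.
Hence (1 − 0.64·0.48)x = 50(1 − 0.64), i.e. 0.6928·x = 18.
x ≈ 25.9815; the target's share is 50 − x ≈ 24.0185.

24.02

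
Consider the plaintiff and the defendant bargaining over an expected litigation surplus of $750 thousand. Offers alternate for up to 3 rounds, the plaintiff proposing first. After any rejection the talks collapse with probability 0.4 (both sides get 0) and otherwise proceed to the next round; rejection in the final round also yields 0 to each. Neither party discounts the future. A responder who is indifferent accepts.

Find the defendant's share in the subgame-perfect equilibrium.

180

Round 3 (the plaintiff proposes): the defendant will accept anything ≥ 0, so the plaintiff offers 0 and keeps 750.
Round 2 (the defendant proposes): rejecting gives the plaintiff an expected 0.6 × 750 = 450, so the defendant offers 450, keeping 300.
Round 1 (the plaintiff proposes): rejecting gives the defendant an expected 0.6 × 300 = 180. The plaintiff offers 180 and keeps 750 − 180 = 570.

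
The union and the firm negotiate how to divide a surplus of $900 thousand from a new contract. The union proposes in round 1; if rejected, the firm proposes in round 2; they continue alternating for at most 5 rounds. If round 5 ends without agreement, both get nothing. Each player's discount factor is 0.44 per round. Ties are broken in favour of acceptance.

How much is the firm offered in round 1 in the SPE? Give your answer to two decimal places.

Work backward from the last round.
Round 5 (the union proposes): the firm will accept anything ≥ 0, so the union offers 0 and keeps 900.
Round 4 (the firm proposes): the union can get 900 next round, worth 0.44 × 900 = 396 now. The firm offers 396 and keeps 900 − 396 = 504.
Round 3 (the union proposes): the firm can get 504 next round, worth 0.44 × 504 = 221.76 now, so the union offers 221.76, keeping 678.24.
Round 2 (the firm proposes): the union can get 678.24 next round, worth 0.44 × 678.24 = 298.4256 now; the firm offers that and keeps 601.5744.
Round 1 (the union proposes): the firm can get 601.5744 next round, worth 0.44 × 601.5744 = 264.692736 now. The union offers 264.692736 and keeps 900 − 264.692736 = 635.307264.

264.69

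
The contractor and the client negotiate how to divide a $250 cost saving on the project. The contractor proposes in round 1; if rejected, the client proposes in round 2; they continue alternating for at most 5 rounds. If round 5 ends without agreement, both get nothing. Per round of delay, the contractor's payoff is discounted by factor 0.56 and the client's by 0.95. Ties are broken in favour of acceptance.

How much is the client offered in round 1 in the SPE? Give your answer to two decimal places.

160.09

Round 5 (the contractor proposes): rejection yields 0 for the client; the contractor offers 0 and keeps 250.
Round 4 (the client proposes): the contractor can get 250 next round, worth 0.56 × 250 = 140 now. The client offers 140 and keeps 250 − 140 = 110.
Round 3 (the contractor proposes): the client can get 110 next round, worth 0.95 × 110 = 104.5 now. The contractor offers 104.5 and keeps 250 − 104.5 = 145.5.
Round 2 (the client proposes): the contractor can get 145.5 next round, worth 0.56 × 145.5 = 81.48 now. The client offers 81.48 and keeps 250 − 81.48 = 168.52.
Round 1 (the contractor proposes): the client can get 168.52 next round, worth 0.95 × 168.52 = 160.094 now; the contractor offers that and keeps 89.906.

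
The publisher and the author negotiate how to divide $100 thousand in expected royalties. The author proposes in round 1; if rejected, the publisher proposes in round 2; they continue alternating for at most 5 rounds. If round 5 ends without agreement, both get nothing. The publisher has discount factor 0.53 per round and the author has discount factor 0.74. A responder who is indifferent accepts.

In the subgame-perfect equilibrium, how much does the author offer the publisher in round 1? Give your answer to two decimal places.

Solve by backward induction from round 5.
Round 5 (the author proposes): rejection yields 0 for the publisher; the author offers 0 and keeps 100.
Round 4 (the publisher proposes): the author can get 100 next round, worth 0.74 × 100 = 74 now; the publisher offers that and keeps 26.
Round 3 (the author proposes): the publisher can get 26 next round, worth 0.53 × 26 = 13.78 now. The author offers 13.78 and keeps 100 − 13.78 = 86.22.
Round 2 (the publisher proposes): the author can get 86.22 next round, worth 0.74 × 86.22 = 63.8028 now. The publisher offers 63.8028 and keeps 100 − 63.8028 = 36.1972.
Round 1 (the author proposes): the publisher can get 36.1972 next round, worth 0.53 × 36.1972 = 19.184516 now, so the author offers 19.184516, keeping 80.815484.

19.18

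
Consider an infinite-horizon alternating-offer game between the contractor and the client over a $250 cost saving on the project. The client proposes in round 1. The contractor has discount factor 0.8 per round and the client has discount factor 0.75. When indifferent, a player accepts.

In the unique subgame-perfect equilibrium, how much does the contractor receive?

125

Let x be the client's share when the client proposes and y be the contractor's share when the contractor proposes.
The contractor accepts iff offered ≥ 0.8·y, so x = 250 − 0.8y. Symmetrically y = 250 − 0.75x.
Substituting: x = 250 − 0.8(250 − 0.75x), giving x(1 − 0.75·0.8) = 250(1 − 0.8).
So x = 250 × 0.2 / 0.4 = 125, and the contractor receives 250 − x = 125.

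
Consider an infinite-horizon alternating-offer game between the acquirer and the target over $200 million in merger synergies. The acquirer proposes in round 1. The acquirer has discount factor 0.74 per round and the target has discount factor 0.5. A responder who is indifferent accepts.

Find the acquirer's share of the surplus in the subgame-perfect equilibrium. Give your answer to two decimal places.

158.73

In a stationary SPE each proposer offers the other exactly their discounted continuation value.
If the acquirer keeps x when proposing and the target keeps y when proposing, then x = 200 − 0.5y and y = 200 − 0.74x.
Solving: x = 200(1 − 0.5) / (1 − 0.74·0.5) = 100 / 0.63 ≈ 158.7302.
The target gets 200 − 158.7302 ≈ 41.2698.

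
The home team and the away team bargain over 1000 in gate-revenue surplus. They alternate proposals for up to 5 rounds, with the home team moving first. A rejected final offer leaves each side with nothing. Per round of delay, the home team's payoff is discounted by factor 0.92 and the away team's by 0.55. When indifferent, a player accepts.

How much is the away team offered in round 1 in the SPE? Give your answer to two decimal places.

Round 5 (the home team proposes): rejection yields 0 for the away team; the home team offers 0 and keeps 1000.
Round 4 (the away team proposes): the home team can get 1000 next round, worth 0.92 × 1000 = 920 now; the away team offers that and keeps 80.
Round 3 (the home team proposes): the away team can get 80 next round, worth 0.55 × 80 = 44 now; the home team offers that and keeps 956.
Round 2 (the away team proposes): the home team can get 956 next round, worth 0.92 × 956 = 879.52 now; the away team offers that and keeps 120.48.
Round 1 (the home team proposes): the away team can get 120.48 next round, worth 0.55 × 120.48 = 66.264 now; the home team offers that and keeps 933.736.

66.26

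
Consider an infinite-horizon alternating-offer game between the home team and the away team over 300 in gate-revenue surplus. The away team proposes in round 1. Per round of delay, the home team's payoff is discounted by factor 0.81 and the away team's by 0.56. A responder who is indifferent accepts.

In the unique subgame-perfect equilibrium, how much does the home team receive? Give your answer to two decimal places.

When the away team proposes, the home team accepts any offer worth at least 0.81 times what the home team would get by proposing next round; and vice versa.
This gives x = 300 − 0.81y and y = 300 − 0.56x, where x and y are each side's share when it proposes.
Hence (1 − 0.81·0.56)x = 300(1 − 0.81), i.e. 0.5464·x = 57.
x ≈ 104.3192; the home team's share is 300 − x ≈ 195.6808.

195.68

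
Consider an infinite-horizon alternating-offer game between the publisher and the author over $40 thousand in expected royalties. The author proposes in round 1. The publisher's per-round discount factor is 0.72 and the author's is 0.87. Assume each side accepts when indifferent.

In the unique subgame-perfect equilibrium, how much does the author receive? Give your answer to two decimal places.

29.98

Let x be the author's share when the author proposes and y be the publisher's share when the publisher proposes.
The publisher accepts iff offered ≥ 0.72·y, so x = 40 − 0.72y. Symmetrically y = 40 − 0.87x.
Substituting: x = 40 − 0.72(40 − 0.87x), giving x(1 − 0.87·0.72) = 40(1 − 0.72).
So x = 40 × 0.28 / 0.3736 ≈ 29.9786, and the publisher receives 40 − x ≈ 10.0214.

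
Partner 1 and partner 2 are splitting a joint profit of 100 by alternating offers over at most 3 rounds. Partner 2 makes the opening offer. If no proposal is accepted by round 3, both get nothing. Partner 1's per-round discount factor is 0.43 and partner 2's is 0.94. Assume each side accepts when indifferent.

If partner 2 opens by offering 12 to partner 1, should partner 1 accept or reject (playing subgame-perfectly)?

Round 3 (partner 2 proposes): partner 1 will accept anything ≥ 0, so partner 2 offers 0 and keeps 100.
Round 2 (partner 1 proposes): partner 2 can get 100 next round, worth 0.94 × 100 = 94 now; partner 1 offers that and keeps 6.
So by rejecting in round 1, partner 1 gets 6 next round, worth 0.43 × 6 = 2.58 now.
Offer 12 ≥ 2.58, so partner 1 accepts.

Accept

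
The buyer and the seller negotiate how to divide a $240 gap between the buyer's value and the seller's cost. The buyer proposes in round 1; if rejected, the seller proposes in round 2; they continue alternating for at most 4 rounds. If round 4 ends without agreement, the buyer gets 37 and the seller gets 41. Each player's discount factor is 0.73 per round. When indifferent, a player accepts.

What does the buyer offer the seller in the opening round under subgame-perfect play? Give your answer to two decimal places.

Round 4 (the seller proposes): the buyer gets 37 if talks fail, so the seller offers 37 and keeps 203.
Round 3 (the buyer proposes): the seller can get 203 next round, worth 0.73 × 203 = 148.19 now; the buyer offers that and keeps 91.81.
Round 2 (the seller proposes): the buyer can get 91.81 next round, worth 0.73 × 91.81 = 67.0213 now; the seller offers that and keeps 172.9787.
Round 1 (the buyer proposes): the seller can get 172.9787 next round, worth 0.73 × 172.9787 = 126.274451 now. The buyer offers 126.274451 and keeps 240 − 126.274451 = 113.725549.

126.27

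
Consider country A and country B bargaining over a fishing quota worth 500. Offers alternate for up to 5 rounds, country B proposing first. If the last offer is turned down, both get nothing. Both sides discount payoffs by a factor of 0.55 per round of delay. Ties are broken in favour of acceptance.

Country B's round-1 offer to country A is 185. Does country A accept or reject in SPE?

Round 5 (country B proposes): country A will accept anything ≥ 0, so country B offers 0 and keeps 500.
Round 4 (country A proposes): country B can get 500 next round, worth 0.55 × 500 = 275 now; country A offers that and keeps 225.
Round 3 (country B proposes): country A can get 225 next round, worth 0.55 × 225 = 123.75 now. Country B offers 123.75 and keeps 500 − 123.75 = 376.25.
Round 2 (country A proposes): country B can get 376.25 next round, worth 0.55 × 376.25 = 206.9375 now; country A offers that and keeps 293.0625.
So by rejecting in round 1, country A gets 293.0625 next round, worth 0.55 × 293.0625 = 161.184375 now.
Offer 185 ≥ 161.184375, so country A accepts.

Accept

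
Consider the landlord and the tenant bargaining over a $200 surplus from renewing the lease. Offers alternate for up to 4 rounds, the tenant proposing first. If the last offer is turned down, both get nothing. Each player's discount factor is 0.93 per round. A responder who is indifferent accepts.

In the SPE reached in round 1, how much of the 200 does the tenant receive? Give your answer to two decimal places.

Round 4 (the landlord proposes): rejection yields 0 for the tenant; the landlord offers 0 and keeps 200.
Round 3 (the tenant proposes): the landlord can get 200 next round, worth 0.93 × 200 = 186 now; the tenant offers that and keeps 14.
Round 2 (the landlord proposes): the tenant can get 14 next round, worth 0.93 × 14 = 13.02 now, so the landlord offers 13.02, keeping 186.98.
Round 1 (the tenant proposes): the landlord can get 186.98 next round, worth 0.93 × 186.98 = 173.8914 now; the tenant offers that and keeps 26.1086.

26.11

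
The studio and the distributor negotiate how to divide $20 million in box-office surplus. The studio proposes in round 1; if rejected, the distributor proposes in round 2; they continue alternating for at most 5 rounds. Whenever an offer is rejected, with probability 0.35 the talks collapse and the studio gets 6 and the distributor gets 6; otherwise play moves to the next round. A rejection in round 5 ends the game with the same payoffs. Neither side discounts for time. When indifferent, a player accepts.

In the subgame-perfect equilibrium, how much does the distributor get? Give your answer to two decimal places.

By backward induction:
Round 5 (the studio proposes): the distributor gets 6 if talks fail, so the studio offers 6 and keeps 14.
Round 4 (the distributor proposes): rejecting gives the studio an expected 0.65 × 14 + 0.35 × 6 = 11.2, so the distributor offers 11.2, keeping 8.8.
Round 3 (the studio proposes): rejecting gives the distributor an expected 0.65 × 8.8 + 0.35 × 6 = 7.82, so the studio offers 7.82, keeping 12.18.
Round 2 (the distributor proposes): rejecting gives the studio an expected 0.65 × 12.18 + 0.35 × 6 = 10.017; the distributor offers that and keeps 9.983.
Round 1 (the studio proposes): rejecting gives the distributor an expected 0.65 × 9.983 + 0.35 × 6 = 8.58895, so the studio offers 8.58895, keeping 11.41105.

8.59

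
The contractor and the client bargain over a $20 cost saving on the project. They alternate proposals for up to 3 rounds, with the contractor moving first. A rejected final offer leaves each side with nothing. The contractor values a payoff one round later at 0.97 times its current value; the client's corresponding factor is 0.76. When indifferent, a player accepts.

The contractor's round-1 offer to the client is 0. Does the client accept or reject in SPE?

Round 3 (the contractor proposes): rejection yields 0 for the client; the contractor offers 0 and keeps 20.
Round 2 (the client proposes): the contractor can get 20 next round, worth 0.97 × 20 = 19.4 now, so the client offers 19.4, keeping 0.6.
So by rejecting in round 1, the client gets 0.6 next round, worth 0.76 × 0.6 = 0.456 now.
Offer 0 < 0.456, so the client rejects.

Reject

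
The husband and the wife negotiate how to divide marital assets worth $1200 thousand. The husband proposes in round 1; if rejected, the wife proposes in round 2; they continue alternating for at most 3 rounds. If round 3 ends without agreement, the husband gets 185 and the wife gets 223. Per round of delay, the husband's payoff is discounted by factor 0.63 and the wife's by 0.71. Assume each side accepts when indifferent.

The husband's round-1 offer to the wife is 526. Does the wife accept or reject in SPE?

Accept

Work out the wife's continuation value if the offer is rejected.
Round 3 (the husband proposes): the wife gets 223 if talks fail, so the husband offers 223 and keeps 977.
Round 2 (the wife proposes): the husband can get 977 next round, worth 0.63 × 977 = 615.51 now; the wife offers that and keeps 584.49.
So by rejecting in round 1, the wife gets 584.49 next round, worth 0.71 × 584.49 = 414.9879 now.
Offer 526 ≥ 414.9879, so the wife accepts.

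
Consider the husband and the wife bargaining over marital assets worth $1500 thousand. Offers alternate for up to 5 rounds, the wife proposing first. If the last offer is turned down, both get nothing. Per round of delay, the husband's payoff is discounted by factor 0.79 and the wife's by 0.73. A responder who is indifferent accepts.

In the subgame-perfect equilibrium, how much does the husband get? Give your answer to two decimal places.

504.47

By backward induction:
Round 5 (the wife proposes): rejection yields 0 for the husband; the wife offers 0 and keeps 1500.
Round 4 (the husband proposes): the wife can get 1500 next round, worth 0.73 × 1500 = 1095 now. The husband offers 1095 and keeps 1500 − 1095 = 405.
Round 3 (the wife proposes): the husband can get 405 next round, worth 0.79 × 405 = 319.95 now. The wife offers 319.95 and keeps 1500 − 319.95 = 1180.05.
Round 2 (the husband proposes): the wife can get 1180.05 next round, worth 0.73 × 1180.05 = 861.4365 now, so the husband offers 861.4365, keeping 638.5635.
Round 1 (the wife proposes): the husband can get 638.5635 next round, worth 0.79 × 638.5635 = 504.465165 now, so the wife offers 504.465165, keeping 995.534835.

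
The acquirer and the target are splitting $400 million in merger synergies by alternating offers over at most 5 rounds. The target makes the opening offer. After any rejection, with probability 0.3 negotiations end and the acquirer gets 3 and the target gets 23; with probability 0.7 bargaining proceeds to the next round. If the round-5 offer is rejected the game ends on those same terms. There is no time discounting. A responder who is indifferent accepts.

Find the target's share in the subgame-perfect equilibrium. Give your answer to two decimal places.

279.98

By backward induction:
Round 5 (the target proposes): the acquirer gets 3 if talks fail, so the target offers 3 and keeps 397.
Round 4 (the acquirer proposes): rejecting gives the target an expected 0.7 × 397 + 0.3 × 23 = 284.8. The acquirer offers 284.8 and keeps 400 − 284.8 = 115.2.
Round 3 (the target proposes): rejecting gives the acquirer an expected 0.7 × 115.2 + 0.3 × 3 = 81.54; the target offers that and keeps 318.46.
Round 2 (the acquirer proposes): rejecting gives the target an expected 0.7 × 318.46 + 0.3 × 23 = 229.822, so the acquirer offers 229.822, keeping 170.178.
Round 1 (the target proposes): rejecting gives the acquirer an expected 0.7 × 170.178 + 0.3 × 3 = 120.0246. The target offers 120.0246 and keeps 400 − 120.0246 = 279.9754.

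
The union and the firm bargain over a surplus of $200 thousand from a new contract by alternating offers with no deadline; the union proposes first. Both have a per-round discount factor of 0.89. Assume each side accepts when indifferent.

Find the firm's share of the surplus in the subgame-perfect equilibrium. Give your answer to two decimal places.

94.18

Let x be the union's share when the union proposes and y be the firm's share when the firm proposes.
The firm accepts iff offered ≥ 0.89·y, so x = 200 − 0.89y. Symmetrically y = 200 − 0.89x.
Substituting: x = 200 − 0.89(200 − 0.89x), giving x(1 − 0.89·0.89) = 200(1 − 0.89).
So x = 200 × 0.11 / 0.2079 ≈ 105.8201, and the firm receives 200 − x ≈ 94.1799.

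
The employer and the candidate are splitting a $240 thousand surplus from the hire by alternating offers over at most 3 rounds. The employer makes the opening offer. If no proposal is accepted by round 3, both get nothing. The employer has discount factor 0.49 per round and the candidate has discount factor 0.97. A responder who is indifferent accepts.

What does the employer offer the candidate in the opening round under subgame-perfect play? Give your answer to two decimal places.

Round 3 (the employer proposes): rejection yields 0 for the candidate; the employer offers 0 and keeps 240.
Round 2 (the candidate proposes): the employer can get 240 next round, worth 0.49 × 240 = 117.6 now. The candidate offers 117.6 and keeps 240 − 117.6 = 122.4.
Round 1 (the employer proposes): the candidate can get 122.4 next round, worth 0.97 × 122.4 = 118.728 now; the employer offers that and keeps 121.272.

118.73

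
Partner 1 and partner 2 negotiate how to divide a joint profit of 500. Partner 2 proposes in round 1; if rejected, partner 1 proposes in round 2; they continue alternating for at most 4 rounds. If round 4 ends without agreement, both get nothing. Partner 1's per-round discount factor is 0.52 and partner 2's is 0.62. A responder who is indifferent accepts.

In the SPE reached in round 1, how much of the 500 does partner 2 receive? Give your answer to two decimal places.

317.38

Round 4 (partner 1 proposes): rejection yields 0 for partner 2; partner 1 offers 0 and keeps 500.
Round 3 (partner 2 proposes): partner 1 can get 500 next round, worth 0.52 × 500 = 260 now; partner 2 offers that and keeps 240.
Round 2 (partner 1 proposes): partner 2 can get 240 next round, worth 0.62 × 240 = 148.8 now; partner 1 offers that and keeps 351.2.
Round 1 (partner 2 proposes): partner 1 can get 351.2 next round, worth 0.52 × 351.2 = 182.624 now, so partner 2 offers 182.624, keeping 317.376.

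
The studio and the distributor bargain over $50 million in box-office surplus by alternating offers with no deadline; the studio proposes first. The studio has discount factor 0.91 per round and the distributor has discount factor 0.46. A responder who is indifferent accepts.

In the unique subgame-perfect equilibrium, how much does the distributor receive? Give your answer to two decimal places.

When the studio proposes, the distributor accepts any offer worth at least 0.46 times what the distributor would get by proposing next round; and vice versa.
This gives x = 50 − 0.46y and y = 50 − 0.91x, where x and y are each side's share when it proposes.
Hence (1 − 0.46·0.91)x = 50(1 − 0.46), i.e. 0.5814·x = 27.
x ≈ 46.4396; the distributor's share is 50 − x ≈ 3.5604.

3.56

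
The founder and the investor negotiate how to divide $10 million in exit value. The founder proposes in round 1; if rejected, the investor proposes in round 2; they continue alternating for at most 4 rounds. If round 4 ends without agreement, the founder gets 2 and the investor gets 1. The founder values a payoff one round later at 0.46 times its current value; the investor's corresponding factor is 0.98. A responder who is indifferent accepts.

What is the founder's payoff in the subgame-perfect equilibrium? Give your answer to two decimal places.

1.17

Round 4 (the investor proposes): the founder gets 2 if talks fail, so the investor offers 2 and keeps 8.
Round 3 (the founder proposes): the investor can get 8 next round, worth 0.98 × 8 = 7.84 now. The founder offers 7.84 and keeps 10 − 7.84 = 2.16.
Round 2 (the investor proposes): the founder can get 2.16 next round, worth 0.46 × 2.16 = 0.9936 now; the investor offers that and keeps 9.0064.
Round 1 (the founder proposes): the investor can get 9.0064 next round, worth 0.98 × 9.0064 = 8.826272 now, so the founder offers 8.826272, keeping 1.173728.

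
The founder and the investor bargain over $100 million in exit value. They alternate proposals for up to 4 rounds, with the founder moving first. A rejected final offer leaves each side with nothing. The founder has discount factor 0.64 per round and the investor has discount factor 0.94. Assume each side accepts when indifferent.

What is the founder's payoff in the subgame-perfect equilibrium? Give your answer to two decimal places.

Round 4 (the investor proposes): the founder will accept anything ≥ 0, so the investor offers 0 and keeps 100.
Round 3 (the founder proposes): the investor can get 100 next round, worth 0.94 × 100 = 94 now; the founder offers that and keeps 6.
Round 2 (the investor proposes): the founder can get 6 next round, worth 0.64 × 6 = 3.84 now. The investor offers 3.84 and keeps 100 − 3.84 = 96.16.
Round 1 (the founder proposes): the investor can get 96.16 next round, worth 0.94 × 96.16 = 90.3904 now, so the founder offers 90.3904, keeping 9.6096.

9.61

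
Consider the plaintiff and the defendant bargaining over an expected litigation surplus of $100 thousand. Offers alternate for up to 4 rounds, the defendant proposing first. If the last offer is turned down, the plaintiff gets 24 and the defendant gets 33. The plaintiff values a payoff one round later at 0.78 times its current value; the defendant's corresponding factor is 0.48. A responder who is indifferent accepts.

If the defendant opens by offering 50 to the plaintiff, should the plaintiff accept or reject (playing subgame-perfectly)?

Round 4 (the plaintiff proposes): the defendant gets 33 if talks fail, so the plaintiff offers 33 and keeps 67.
Round 3 (the defendant proposes): the plaintiff can get 67 next round, worth 0.78 × 67 = 52.26 now; the defendant offers that and keeps 47.74.
Round 2 (the plaintiff proposes): the defendant can get 47.74 next round, worth 0.48 × 47.74 = 22.9152 now; the plaintiff offers that and keeps 77.0848.
So by rejecting in round 1, the plaintiff gets 77.0848 next round, worth 0.78 × 77.0848 = 60.126144 now.
Offer 50 < 60.126144, so the plaintiff rejects.

Reject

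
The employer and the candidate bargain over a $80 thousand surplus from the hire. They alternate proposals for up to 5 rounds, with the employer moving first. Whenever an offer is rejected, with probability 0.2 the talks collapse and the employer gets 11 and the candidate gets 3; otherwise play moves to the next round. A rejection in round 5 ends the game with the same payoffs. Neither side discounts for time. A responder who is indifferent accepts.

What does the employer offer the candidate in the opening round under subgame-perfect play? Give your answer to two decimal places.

Round 5 (the employer proposes): the candidate gets 3 if talks fail, so the employer offers 3 and keeps 77.
Round 4 (the candidate proposes): rejecting gives the employer an expected 0.8 × 77 + 0.2 × 11 = 63.8. The candidate offers 63.8 and keeps 80 − 63.8 = 16.2.
Round 3 (the employer proposes): rejecting gives the candidate an expected 0.8 × 16.2 + 0.2 × 3 = 13.56. The employer offers 13.56 and keeps 80 − 13.56 = 66.44.
Round 2 (the candidate proposes): rejecting gives the employer an expected 0.8 × 66.44 + 0.2 × 11 = 55.352, so the candidate offers 55.352, keeping 24.648.
Round 1 (the employer proposes): rejecting gives the candidate an expected 0.8 × 24.648 + 0.2 × 3 = 20.3184, so the employer offers 20.3184, keeping 59.6816.

20.32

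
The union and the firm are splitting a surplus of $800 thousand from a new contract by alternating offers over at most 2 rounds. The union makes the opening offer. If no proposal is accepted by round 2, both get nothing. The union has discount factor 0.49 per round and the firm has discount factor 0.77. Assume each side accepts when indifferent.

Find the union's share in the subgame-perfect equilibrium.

Work backward from the last round.
Round 2 (the firm proposes): rejection yields 0 for the union; the firm offers 0 and keeps 800.
Round 1 (the union proposes): the firm can get 800 next round, worth 0.77 × 800 = 616 now; the union offers that and keeps 184.

184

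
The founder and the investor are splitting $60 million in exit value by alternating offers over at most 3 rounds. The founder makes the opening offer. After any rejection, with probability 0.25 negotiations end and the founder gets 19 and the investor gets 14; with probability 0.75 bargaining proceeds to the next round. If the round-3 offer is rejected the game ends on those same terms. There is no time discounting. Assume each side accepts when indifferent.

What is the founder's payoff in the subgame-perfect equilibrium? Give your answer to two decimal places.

Round 3 (the founder proposes): the investor gets 14 if talks fail, so the founder offers 14 and keeps 46.
Round 2 (the investor proposes): rejecting gives the founder an expected 0.75 × 46 + 0.25 × 19 = 39.25, so the investor offers 39.25, keeping 20.75.
Round 1 (the founder proposes): rejecting gives the investor an expected 0.75 × 20.75 + 0.25 × 14 = 19.0625. The founder offers 19.0625 and keeps 60 − 19.0625 = 40.9375.

40.94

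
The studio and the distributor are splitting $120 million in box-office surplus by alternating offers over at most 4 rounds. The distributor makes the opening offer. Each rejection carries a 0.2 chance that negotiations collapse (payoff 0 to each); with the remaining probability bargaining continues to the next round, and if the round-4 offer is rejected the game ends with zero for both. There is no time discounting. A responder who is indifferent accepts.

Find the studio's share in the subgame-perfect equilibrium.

Round 4 (the studio proposes): rejection yields 0 for the distributor; the studio offers 0 and keeps 120.
Round 3 (the distributor proposes): rejecting gives the studio an expected 0.8 × 120 = 96. The distributor offers 96 and keeps 120 − 96 = 24.
Round 2 (the studio proposes): rejecting gives the distributor an expected 0.8 × 24 = 19.2, so the studio offers 19.2, keeping 100.8.
Round 1 (the distributor proposes): rejecting gives the studio an expected 0.8 × 100.8 = 80.64, so the distributor offers 80.64, keeping 39.36.

80.64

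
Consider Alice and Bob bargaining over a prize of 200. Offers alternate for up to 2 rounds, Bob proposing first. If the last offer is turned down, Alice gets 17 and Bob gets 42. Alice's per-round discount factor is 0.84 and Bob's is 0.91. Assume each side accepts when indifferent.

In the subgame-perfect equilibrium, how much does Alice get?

Round 2 (Alice proposes): Bob gets 42 if talks fail, so Alice offers 42 and keeps 158.
Round 1 (Bob proposes): Alice can get 158 next round, worth 0.84 × 158 = 132.72 now, so Bob offers 132.72, keeping 67.28.

132.72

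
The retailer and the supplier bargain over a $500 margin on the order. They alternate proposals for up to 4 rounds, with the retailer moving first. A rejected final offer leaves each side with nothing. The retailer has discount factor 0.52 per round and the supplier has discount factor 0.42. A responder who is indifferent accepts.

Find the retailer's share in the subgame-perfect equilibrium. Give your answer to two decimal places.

353.34

Work backward from the last round.
Round 4 (the supplier proposes): rejection yields 0 for the retailer; the supplier offers 0 and keeps 500.
Round 3 (the retailer proposes): the supplier can get 500 next round, worth 0.42 × 500 = 210 now. The retailer offers 210 and keeps 500 − 210 = 290.
Round 2 (the supplier proposes): the retailer can get 290 next round, worth 0.52 × 290 = 150.8 now. The supplier offers 150.8 and keeps 500 − 150.8 = 349.2.
Round 1 (the retailer proposes): the supplier can get 349.2 next round, worth 0.42 × 349.2 = 146.664 now. The retailer offers 146.664 and keeps 500 − 146.664 = 353.336.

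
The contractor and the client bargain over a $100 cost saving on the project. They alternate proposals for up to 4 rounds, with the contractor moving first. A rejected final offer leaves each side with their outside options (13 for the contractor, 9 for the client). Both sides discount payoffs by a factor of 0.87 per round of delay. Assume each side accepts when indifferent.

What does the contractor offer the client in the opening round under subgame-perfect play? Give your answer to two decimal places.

Round 4 (the client proposes): the contractor gets 13 if talks fail, so the client offers 13 and keeps 87.
Round 3 (the contractor proposes): the client can get 87 next round, worth 0.87 × 87 = 75.69 now. The contractor offers 75.69 and keeps 100 − 75.69 = 24.31.
Round 2 (the client proposes): the contractor can get 24.31 next round, worth 0.87 × 24.31 = 21.1497 now; the client offers that and keeps 78.8503.
Round 1 (the contractor proposes): the client can get 78.8503 next round, worth 0.87 × 78.8503 = 68.599761 now, so the contractor offers 68.599761, keeping 31.400239.

68.60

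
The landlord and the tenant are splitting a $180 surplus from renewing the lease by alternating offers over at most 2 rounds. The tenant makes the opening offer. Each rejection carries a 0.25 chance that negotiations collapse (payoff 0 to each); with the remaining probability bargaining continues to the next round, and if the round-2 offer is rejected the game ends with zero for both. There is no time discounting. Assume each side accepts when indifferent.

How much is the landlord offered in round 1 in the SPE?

Round 2 (the landlord proposes): rejection yields 0 for the tenant; the landlord offers 0 and keeps 180.
Round 1 (the tenant proposes): rejecting gives the landlord an expected 0.75 × 180 = 135; the tenant offers that and keeps 45.

135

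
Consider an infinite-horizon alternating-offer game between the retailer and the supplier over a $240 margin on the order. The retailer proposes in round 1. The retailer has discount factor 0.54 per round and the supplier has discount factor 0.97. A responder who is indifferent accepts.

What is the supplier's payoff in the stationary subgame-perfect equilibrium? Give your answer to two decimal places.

224.88

Let x be the retailer's share when the retailer proposes and y be the supplier's share when the supplier proposes.
The supplier accepts iff offered ≥ 0.97·y, so x = 240 − 0.97y. Symmetrically y = 240 − 0.54x.
Substituting: x = 240 − 0.97(240 − 0.54x), giving x(1 − 0.54·0.97) = 240(1 − 0.97).
So x = 240 × 0.03 / 0.4762 ≈ 15.1197, and the supplier receives 240 − x ≈ 224.8803.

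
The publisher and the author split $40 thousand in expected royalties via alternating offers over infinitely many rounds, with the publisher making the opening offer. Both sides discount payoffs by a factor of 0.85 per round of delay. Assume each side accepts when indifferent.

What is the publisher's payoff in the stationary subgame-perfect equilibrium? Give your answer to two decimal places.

When the publisher proposes, the author accepts any offer worth at least 0.85 times what the author would get by proposing next round; and vice versa.
This gives x = 40 − 0.85y and y = 40 − 0.85x, where x and y are each side's share when it proposes.
Hence (1 − 0.85·0.85)x = 40(1 − 0.85), i.e. 0.2775·x = 6.
x ≈ 21.6216; the author's share is 40 − x ≈ 18.3784.

21.62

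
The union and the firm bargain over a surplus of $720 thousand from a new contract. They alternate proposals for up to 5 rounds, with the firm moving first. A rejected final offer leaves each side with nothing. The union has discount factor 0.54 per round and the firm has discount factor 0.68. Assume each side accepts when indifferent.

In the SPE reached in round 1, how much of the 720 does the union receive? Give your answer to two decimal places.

Round 5 (the firm proposes): rejection yields 0 for the union; the firm offers 0 and keeps 720.
Round 4 (the union proposes): the firm can get 720 next round, worth 0.68 × 720 = 489.6 now; the union offers that and keeps 230.4.
Round 3 (the firm proposes): the union can get 230.4 next round, worth 0.54 × 230.4 = 124.416 now; the firm offers that and keeps 595.584.
Round 2 (the union proposes): the firm can get 595.584 next round, worth 0.68 × 595.584 = 404.99712 now; the union offers that and keeps 315.00288.
Round 1 (the firm proposes): the union can get 315.00288 next round, worth 0.54 × 315.00288 = 170.1015552 now, so the firm offers 170.1015552, keeping 549.8984448.

170.10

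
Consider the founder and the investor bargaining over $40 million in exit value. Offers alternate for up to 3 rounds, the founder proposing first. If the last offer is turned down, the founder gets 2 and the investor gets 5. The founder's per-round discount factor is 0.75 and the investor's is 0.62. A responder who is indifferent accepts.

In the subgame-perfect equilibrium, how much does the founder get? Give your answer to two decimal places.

31.48

Round 3 (the founder proposes): the investor gets 5 if talks fail, so the founder offers 5 and keeps 35.
Round 2 (the investor proposes): the founder can get 35 next round, worth 0.75 × 35 = 26.25 now, so the investor offers 26.25, keeping 13.75.
Round 1 (the founder proposes): the investor can get 13.75 next round, worth 0.62 × 13.75 = 8.525 now, so the founder offers 8.525, keeping 31.475.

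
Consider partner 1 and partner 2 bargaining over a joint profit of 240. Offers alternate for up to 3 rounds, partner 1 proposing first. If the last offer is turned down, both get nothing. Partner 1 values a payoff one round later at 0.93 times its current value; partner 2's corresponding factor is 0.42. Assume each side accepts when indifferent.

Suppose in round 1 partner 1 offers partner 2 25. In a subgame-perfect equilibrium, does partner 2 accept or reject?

Round 3 (partner 1 proposes): rejection yields 0 for partner 2; partner 1 offers 0 and keeps 240.
Round 2 (partner 2 proposes): partner 1 can get 240 next round, worth 0.93 × 240 = 223.2 now. Partner 2 offers 223.2 and keeps 240 − 223.2 = 16.8.
So by rejecting in round 1, partner 2 gets 16.8 next round, worth 0.42 × 16.8 = 7.056 now.
Offer 25 ≥ 7.056, so partner 2 accepts.

Accept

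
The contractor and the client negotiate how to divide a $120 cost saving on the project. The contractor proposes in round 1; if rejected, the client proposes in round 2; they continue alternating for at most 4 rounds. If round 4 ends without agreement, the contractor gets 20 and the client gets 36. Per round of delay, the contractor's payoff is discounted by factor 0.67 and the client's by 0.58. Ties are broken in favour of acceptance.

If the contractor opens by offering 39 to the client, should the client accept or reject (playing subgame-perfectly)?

Work out the client's continuation value if the offer is rejected.
Round 4 (the client proposes): the contractor gets 20 if talks fail, so the client offers 20 and keeps 100.
Round 3 (the contractor proposes): the client can get 100 next round, worth 0.58 × 100 = 58 now; the contractor offers that and keeps 62.
Round 2 (the client proposes): the contractor can get 62 next round, worth 0.67 × 62 = 41.54 now. The client offers 41.54 and keeps 120 − 41.54 = 78.46.
So by rejecting in round 1, the client gets 78.46 next round, worth 0.58 × 78.46 = 45.5068 now.
Offer 39 < 45.5068, so the client rejects.

Reject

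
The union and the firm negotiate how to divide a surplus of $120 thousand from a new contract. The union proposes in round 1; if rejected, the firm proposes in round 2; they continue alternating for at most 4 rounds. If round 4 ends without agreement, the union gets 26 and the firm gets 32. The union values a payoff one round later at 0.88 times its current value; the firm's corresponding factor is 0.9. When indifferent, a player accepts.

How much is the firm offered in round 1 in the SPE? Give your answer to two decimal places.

79.96

Round 4 (the firm proposes): the union gets 26 if talks fail, so the firm offers 26 and keeps 94.
Round 3 (the union proposes): the firm can get 94 next round, worth 0.9 × 94 = 84.6 now; the union offers that and keeps 35.4.
Round 2 (the firm proposes): the union can get 35.4 next round, worth 0.88 × 35.4 = 31.152 now. The firm offers 31.152 and keeps 120 − 31.152 = 88.848.
Round 1 (the union proposes): the firm can get 88.848 next round, worth 0.9 × 88.848 = 79.9632 now. The union offers 79.9632 and keeps 120 − 79.9632 = 40.0368.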